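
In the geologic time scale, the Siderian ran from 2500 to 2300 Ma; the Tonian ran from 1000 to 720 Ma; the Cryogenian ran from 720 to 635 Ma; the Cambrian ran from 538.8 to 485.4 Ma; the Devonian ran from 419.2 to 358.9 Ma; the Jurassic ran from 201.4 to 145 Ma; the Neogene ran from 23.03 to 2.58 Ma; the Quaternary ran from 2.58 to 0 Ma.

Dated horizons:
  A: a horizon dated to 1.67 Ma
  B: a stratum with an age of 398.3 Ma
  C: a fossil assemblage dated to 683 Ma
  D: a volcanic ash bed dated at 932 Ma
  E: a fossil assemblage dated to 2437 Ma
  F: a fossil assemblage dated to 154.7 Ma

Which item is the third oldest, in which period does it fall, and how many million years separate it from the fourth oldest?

C, in the Cryogenian; 284.7 million years to B

Sorted oldest-first by Ma: E (2437), D (932), C (683), B (398.3), F (154.7), A (1.67).
The third oldest is C at 683 Ma, which lies in 720–635 Ma: the Cryogenian.
The fourth oldest is B at 398.3 Ma; separation = |683 − 398.3| = 284.7 Myr.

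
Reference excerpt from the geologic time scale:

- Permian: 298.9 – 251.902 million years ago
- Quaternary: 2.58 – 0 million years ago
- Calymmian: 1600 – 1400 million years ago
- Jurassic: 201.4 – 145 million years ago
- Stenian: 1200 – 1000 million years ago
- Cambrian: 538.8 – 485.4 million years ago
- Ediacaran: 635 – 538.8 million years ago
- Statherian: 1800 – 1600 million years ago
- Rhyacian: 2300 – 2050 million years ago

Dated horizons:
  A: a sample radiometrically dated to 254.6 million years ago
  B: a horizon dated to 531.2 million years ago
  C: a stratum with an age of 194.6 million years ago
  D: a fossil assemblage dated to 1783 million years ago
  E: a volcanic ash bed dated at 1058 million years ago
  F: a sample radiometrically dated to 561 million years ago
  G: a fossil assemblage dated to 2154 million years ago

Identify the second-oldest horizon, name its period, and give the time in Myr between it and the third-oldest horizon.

Larger Ma means older, so oldest first: G 2154 > D 1783 > E 1058 > F 561 > B 531.2 > A 254.6 > C 194.6.
Counting 2 along gives D (1783 Ma); the excerpt puts that inside the Statherian, 1800–1600 Ma.
Next in line is E (1058 Ma), and 1783 − 1058 = 725 Myr.

D, in the Statherian; 725 million years to E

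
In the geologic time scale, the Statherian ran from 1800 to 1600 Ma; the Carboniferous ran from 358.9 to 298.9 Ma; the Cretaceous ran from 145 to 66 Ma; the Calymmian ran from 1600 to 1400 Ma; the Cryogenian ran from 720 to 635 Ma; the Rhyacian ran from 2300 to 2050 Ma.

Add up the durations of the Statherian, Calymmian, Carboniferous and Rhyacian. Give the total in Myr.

Duration is start − end for each: (1800 − 1600) + (1600 − 1400) + (358.9 − 298.9) + (2300 − 2050).
That is 200 + 200 + 60 + 250, which totals 710 million years.

710 million years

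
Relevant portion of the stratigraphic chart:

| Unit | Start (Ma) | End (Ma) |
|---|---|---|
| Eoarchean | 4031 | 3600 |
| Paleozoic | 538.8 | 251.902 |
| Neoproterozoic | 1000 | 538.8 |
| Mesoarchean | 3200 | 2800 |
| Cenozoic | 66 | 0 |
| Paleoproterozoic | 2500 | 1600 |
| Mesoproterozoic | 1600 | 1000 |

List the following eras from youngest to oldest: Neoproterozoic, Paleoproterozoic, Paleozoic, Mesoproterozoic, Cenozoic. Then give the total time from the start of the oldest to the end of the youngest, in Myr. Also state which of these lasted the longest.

From the excerpt: Neoproterozoic 1000–538.8; Paleoproterozoic 2500–1600; Paleozoic 538.8–251.902; Mesoproterozoic 1600–1000; Cenozoic 66–0 (Ma).
Larger Ma is earlier, so the oldest is Paleoproterozoic and the youngest is Cenozoic; youngest to oldest: Cenozoic, Paleozoic, Neoproterozoic, Mesoproterozoic, Paleoproterozoic.
Oldest start 2500 minus youngest end 0 gives 2500 Myr overall.
Individual lengths (start − end): Mesoproterozoic 600; Neoproterozoic 461.2; Cenozoic 66; Paleoproterozoic 900; Paleozoic 286.898. The largest is Paleoproterozoic at 900 Myr.

Cenozoic → Paleozoic → Neoproterozoic → Mesoproterozoic → Paleoproterozoic; total span 2500 Myr; longest is Paleoproterozoic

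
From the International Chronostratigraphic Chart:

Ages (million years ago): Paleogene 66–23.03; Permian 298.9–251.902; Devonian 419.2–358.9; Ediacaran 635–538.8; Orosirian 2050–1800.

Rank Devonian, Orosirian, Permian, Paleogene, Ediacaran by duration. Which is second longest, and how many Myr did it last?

Durations: Devonian 60.3; Orosirian 250; Permian 46.998; Paleogene 42.97; Ediacaran 96.2 Myr.
Sorted longest-first: Orosirian (250), Ediacaran (96.2), Devonian (60.3), Permian (46.998), Paleogene (42.97).
The second longest is Ediacaran at 96.2 Myr.

Ediacaran, 96.2 million years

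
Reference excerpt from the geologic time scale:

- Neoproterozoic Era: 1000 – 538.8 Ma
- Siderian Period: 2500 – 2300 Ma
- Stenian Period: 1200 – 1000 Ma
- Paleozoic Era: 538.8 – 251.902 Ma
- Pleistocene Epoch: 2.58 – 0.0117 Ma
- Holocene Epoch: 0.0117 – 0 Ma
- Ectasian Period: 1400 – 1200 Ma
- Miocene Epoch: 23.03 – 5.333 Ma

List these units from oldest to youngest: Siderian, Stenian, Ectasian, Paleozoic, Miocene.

Sorting by start age (descending Ma, since larger Ma = older): Siderian start 2500, Ectasian start 1400, Stenian start 1200, Paleozoic start 538.8, Miocene start 23.03.

Siderian, Ectasian, Stenian, Paleozoic, Miocene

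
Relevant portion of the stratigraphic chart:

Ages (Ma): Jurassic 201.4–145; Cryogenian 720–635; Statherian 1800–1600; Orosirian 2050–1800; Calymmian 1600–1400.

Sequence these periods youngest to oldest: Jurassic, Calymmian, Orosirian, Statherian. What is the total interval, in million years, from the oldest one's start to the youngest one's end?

Jurassic, Calymmian, Statherian, Orosirian; total span 1905 Myr

From the excerpt: Jurassic 201.4–145; Calymmian 1600–1400; Orosirian 2050–1800; Statherian 1800–1600 (Ma).
Larger Ma is earlier, so the oldest is Orosirian and the youngest is Jurassic; youngest to oldest: Jurassic, Calymmian, Statherian, Orosirian.
Oldest start 2050 minus youngest end 145 gives 1905 Myr overall.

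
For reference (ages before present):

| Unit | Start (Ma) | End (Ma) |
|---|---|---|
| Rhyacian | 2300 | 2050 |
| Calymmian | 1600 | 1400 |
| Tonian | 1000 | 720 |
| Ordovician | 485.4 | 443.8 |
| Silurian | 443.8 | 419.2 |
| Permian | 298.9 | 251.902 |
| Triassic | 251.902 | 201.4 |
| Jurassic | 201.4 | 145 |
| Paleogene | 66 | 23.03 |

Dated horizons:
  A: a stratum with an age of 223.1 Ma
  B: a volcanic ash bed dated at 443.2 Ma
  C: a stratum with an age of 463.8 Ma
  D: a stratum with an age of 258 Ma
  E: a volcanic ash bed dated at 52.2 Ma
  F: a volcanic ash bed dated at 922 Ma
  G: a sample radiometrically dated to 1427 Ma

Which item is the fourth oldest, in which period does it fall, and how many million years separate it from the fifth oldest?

Larger Ma means older, so oldest first: G 1427 > F 922 > C 463.8 > B 443.2 > D 258 > A 223.1 > E 52.2.
Counting 4 along gives B (443.2 Ma); the excerpt puts that inside the Silurian, 443.8–419.2 Ma.
Next in line is D (258 Ma), and 443.2 − 258 = 185.2 Myr.

B, in the Silurian; 185.2 million years to D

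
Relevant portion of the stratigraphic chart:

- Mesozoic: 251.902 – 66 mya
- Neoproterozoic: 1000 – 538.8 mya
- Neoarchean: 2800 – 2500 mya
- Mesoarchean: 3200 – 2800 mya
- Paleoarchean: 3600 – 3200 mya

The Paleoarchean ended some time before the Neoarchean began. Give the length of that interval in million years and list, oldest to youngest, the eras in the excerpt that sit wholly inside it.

End of Paleoarchean = 3200 Ma; start of Neoarchean = 2800 Ma.
Gap = 3200 − 2800 = 400 Myr.
Eras wholly inside 3200–2800 Ma: Mesoarchean (3200–2800).

400 million years; Mesoarchean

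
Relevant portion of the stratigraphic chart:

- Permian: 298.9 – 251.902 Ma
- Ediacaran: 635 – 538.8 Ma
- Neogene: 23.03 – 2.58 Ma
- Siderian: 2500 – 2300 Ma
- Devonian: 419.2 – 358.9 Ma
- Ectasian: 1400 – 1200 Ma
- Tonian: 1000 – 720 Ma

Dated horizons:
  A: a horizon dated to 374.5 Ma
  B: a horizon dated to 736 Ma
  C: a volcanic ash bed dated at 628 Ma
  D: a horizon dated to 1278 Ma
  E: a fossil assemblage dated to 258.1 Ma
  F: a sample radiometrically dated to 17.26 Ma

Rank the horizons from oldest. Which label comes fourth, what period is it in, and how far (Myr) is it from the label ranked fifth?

A, in the Devonian; 116.4 million years to E

Sorted oldest-first by Ma: D (1278), B (736), C (628), A (374.5), E (258.1), F (17.26).
The fourth oldest is A at 374.5 Ma, which lies in 419.2–358.9 Ma: the Devonian.
The fifth oldest is E at 258.1 Ma; separation = |374.5 − 258.1| = 116.4 Myr.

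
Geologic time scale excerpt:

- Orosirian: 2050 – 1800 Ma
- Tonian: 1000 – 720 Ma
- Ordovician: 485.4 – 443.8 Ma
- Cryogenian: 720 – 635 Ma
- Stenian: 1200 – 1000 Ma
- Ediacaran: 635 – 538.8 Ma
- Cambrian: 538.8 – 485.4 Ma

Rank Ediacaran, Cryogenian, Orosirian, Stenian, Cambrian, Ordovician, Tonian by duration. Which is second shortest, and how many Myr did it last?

Cambrian, 53.4 million years

Durations: Ediacaran 96.2; Cryogenian 85; Orosirian 250; Stenian 200; Cambrian 53.4; Ordovician 41.6; Tonian 280 Myr.
Sorted shortest-first: Ordovician (41.6), Cambrian (53.4), Cryogenian (85), Ediacaran (96.2), Stenian (200), Orosirian (250), Tonian (280).
The second shortest is Cambrian at 53.4 Myr.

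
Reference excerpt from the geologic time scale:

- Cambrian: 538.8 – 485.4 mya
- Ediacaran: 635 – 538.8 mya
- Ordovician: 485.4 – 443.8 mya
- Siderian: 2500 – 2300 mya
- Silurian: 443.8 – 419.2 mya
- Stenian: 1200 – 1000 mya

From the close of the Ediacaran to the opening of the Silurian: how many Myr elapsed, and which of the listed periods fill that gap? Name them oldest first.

End of Ediacaran = 538.8 Ma; start of Silurian = 443.8 Ma.
Gap = 538.8 − 443.8 = 95 Myr.
Periods wholly inside 538.8–443.8 Ma: Cambrian (538.8–485.4), Ordovician (485.4–443.8).

95 million years; Cambrian, Ordovician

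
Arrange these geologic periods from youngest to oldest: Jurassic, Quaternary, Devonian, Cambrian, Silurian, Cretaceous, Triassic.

Group by era (each group listed oldest first) — Paleozoic: Cambrian, Silurian, Devonian; Mesozoic: Triassic, Jurassic, Cretaceous; Cenozoic: Quaternary. The eras run Paleozoic → Mesozoic → Cenozoic. Concatenating the groups in that era order and then reversing gives youngest to oldest.

Quaternary, then Cretaceous, then Jurassic, then Triassic, then Devonian, then Silurian, then Cambrian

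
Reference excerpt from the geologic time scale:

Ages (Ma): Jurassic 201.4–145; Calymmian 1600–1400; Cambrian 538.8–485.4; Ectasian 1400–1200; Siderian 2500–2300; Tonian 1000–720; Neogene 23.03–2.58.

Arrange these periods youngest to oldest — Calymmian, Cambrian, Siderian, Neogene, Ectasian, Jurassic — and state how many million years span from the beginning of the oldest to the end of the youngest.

From the excerpt: Calymmian 1600–1400; Cambrian 538.8–485.4; Siderian 2500–2300; Neogene 23.03–2.58; Ectasian 1400–1200; Jurassic 201.4–145 (Ma).
Larger Ma is earlier, so the oldest is Siderian and the youngest is Neogene; youngest to oldest: Neogene, Jurassic, Cambrian, Ectasian, Calymmian, Siderian.
Oldest start 2500 minus youngest end 2.58 gives 2497.42 Myr overall.

Neogene, Jurassic, Cambrian, Ectasian, Calymmian, Siderian; total span 2497.42 Myr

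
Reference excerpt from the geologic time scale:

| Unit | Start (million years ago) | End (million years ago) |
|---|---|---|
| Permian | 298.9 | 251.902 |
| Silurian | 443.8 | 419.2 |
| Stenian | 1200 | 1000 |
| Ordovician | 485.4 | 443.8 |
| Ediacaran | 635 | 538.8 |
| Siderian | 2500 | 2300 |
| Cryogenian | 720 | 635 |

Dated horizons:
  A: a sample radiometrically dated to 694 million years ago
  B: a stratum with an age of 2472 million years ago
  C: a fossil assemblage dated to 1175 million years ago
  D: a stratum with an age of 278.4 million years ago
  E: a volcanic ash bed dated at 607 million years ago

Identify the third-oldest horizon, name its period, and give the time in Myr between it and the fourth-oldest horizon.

Sorted oldest-first by Ma: B (2472), C (1175), A (694), E (607), D (278.4).
The third oldest is A at 694 Ma, which lies in 720–635 Ma: the Cryogenian.
The fourth oldest is E at 607 Ma; separation = |694 − 607| = 87 Myr.

A, in the Cryogenian; 87 million years to E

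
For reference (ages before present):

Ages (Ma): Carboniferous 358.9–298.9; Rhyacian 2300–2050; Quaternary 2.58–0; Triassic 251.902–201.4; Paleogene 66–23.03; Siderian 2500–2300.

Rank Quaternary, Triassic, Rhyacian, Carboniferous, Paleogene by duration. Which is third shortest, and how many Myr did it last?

Triassic, 50.502 million years

Durations: Quaternary 2.58; Triassic 50.502; Rhyacian 250; Carboniferous 60; Paleogene 42.97 Myr.
Sorted shortest-first: Quaternary (2.58), Paleogene (42.97), Triassic (50.502), Carboniferous (60), Rhyacian (250).
The third shortest is Triassic at 50.502 Myr.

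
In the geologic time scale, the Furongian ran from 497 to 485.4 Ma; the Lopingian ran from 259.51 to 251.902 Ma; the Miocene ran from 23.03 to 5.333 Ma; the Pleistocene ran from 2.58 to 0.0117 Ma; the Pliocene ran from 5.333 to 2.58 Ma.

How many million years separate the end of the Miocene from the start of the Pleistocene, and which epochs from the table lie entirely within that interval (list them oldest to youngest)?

End of Miocene = 5.333 Ma; start of Pleistocene = 2.58 Ma.
Gap = 5.333 − 2.58 = 2.753 Myr.
Epochs wholly inside 5.333–2.58 Ma: Pliocene (5.333–2.58).

2.753 million years; Pliocene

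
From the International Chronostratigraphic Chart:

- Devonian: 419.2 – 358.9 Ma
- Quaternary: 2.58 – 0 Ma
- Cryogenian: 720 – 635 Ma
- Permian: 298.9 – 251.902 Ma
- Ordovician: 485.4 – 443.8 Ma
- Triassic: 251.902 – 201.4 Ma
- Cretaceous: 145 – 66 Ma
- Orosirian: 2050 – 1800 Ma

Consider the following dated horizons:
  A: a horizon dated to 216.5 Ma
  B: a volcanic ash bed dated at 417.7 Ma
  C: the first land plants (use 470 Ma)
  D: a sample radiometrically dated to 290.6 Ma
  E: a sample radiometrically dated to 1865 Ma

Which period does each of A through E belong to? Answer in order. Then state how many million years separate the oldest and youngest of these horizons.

A — Triassic; B — Devonian; C — Ordovician; D — Permian; E — Orosirian; span 1648.5 million years

A: 216.5 Ma lies in 251.902–201.4 Ma, so Triassic.
B: 417.7 Ma lies in 419.2–358.9 Ma, so Devonian.
C: 470 Ma lies in 485.4–443.8 Ma, so Ordovician.
D: 290.6 Ma lies in 298.9–251.902 Ma, so Permian.
E: 1865 Ma lies in 2050–1800 Ma, so Orosirian.
Oldest = 1865 Ma, youngest = 216.5 Ma → span 1648.5 Myr.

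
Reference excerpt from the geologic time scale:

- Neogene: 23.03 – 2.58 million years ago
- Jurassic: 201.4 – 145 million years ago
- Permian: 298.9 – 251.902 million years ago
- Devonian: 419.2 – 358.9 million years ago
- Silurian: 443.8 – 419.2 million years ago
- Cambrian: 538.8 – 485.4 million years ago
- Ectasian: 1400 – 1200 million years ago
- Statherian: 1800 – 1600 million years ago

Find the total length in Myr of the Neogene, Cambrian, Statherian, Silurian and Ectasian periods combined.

Each duration: Neogene = 20.45; Cambrian = 53.4; Statherian = 200; Silurian = 24.6; Ectasian = 200.
Sum: 20.45 + 53.4 + 200 + 24.6 + 200 = 498.45 Myr.

498.45 million years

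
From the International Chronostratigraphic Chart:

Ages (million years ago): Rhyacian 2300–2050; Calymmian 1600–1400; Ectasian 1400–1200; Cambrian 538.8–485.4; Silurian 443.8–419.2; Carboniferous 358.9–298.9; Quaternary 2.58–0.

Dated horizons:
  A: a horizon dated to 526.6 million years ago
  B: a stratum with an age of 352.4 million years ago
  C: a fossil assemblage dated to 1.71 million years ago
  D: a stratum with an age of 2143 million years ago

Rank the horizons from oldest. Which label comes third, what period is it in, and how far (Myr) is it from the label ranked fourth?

B, in the Carboniferous; 350.69 million years to C

Sorted oldest-first by Ma: D (2143), A (526.6), B (352.4), C (1.71).
The third oldest is B at 352.4 Ma, which lies in 358.9–298.9 Ma: the Carboniferous.
The fourth oldest is C at 1.71 Ma; separation = |352.4 − 1.71| = 350.69 Myr.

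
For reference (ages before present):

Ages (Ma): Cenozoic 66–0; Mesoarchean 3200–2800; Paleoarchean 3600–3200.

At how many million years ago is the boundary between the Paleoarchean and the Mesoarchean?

3200 Ma

The Paleoarchean ends and the Mesoarchean begins at 3200 Ma.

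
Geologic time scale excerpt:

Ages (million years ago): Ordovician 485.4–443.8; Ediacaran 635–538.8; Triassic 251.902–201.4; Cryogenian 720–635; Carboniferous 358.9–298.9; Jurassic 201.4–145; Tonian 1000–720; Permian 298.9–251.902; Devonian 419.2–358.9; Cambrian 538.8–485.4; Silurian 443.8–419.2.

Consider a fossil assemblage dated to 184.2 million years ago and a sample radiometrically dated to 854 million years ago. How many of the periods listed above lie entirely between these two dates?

The older date is 854 Ma and the younger is 184.2 Ma.
Periods with start < 854 and end > 184.2 Ma: Cryogenian (720–635), Ediacaran (635–538.8), Cambrian (538.8–485.4), Ordovician (485.4–443.8), Silurian (443.8–419.2), Devonian (419.2–358.9), Carboniferous (358.9–298.9), Permian (298.9–251.902), Triassic (251.902–201.4).
That is 9 complete periods.

9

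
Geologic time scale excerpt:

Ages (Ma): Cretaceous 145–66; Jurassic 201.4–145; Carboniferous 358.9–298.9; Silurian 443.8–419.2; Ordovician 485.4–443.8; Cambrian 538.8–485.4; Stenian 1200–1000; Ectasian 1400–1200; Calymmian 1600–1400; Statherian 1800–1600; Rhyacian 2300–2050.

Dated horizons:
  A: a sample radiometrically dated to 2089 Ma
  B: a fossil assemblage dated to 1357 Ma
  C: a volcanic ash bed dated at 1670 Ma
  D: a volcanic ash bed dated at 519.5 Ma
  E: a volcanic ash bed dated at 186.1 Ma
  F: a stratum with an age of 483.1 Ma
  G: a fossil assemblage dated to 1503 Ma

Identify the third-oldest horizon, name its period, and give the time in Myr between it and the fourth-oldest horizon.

Larger Ma means older, so oldest first: A 2089 > C 1670 > G 1503 > B 1357 > D 519.5 > F 483.1 > E 186.1.
Counting 3 along gives G (1503 Ma); the excerpt puts that inside the Calymmian, 1600–1400 Ma.
Next in line is B (1357 Ma), and 1503 − 1357 = 146 Myr.

G, in the Calymmian; 146 million years to B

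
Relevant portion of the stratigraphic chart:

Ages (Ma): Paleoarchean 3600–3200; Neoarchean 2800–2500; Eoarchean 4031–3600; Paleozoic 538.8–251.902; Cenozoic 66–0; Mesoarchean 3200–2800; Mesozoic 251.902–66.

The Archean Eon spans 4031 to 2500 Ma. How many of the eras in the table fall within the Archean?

4

Eras inside 4031–2500 Ma: Eoarchean, Paleoarchean, Mesoarchean, Neoarchean — 4 in total.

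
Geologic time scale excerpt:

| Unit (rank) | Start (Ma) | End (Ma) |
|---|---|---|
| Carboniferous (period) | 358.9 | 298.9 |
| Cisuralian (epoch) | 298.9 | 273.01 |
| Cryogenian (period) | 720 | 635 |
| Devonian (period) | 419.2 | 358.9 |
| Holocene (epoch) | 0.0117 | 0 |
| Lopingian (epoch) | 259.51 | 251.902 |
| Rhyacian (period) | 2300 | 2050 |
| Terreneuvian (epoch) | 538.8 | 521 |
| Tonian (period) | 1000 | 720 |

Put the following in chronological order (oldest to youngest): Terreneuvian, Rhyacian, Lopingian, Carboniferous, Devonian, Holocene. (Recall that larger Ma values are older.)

Rhyacian → Terreneuvian → Devonian → Carboniferous → Lopingian → Holocene

Sorting by start age (descending Ma, since larger Ma = older): Rhyacian start 2300, Terreneuvian start 538.8, Devonian start 419.2, Carboniferous start 358.9, Lopingian start 259.51, Holocene start 0.0117.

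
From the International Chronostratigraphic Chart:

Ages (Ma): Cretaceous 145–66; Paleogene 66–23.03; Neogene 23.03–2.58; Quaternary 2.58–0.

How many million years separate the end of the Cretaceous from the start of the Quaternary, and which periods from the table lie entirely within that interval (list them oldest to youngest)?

End of Cretaceous = 66 Ma; start of Quaternary = 2.58 Ma.
Gap = 66 − 2.58 = 63.42 Myr.
Periods wholly inside 66–2.58 Ma: Paleogene (66–23.03), Neogene (23.03–2.58).

63.42 million years; Paleogene, Neogene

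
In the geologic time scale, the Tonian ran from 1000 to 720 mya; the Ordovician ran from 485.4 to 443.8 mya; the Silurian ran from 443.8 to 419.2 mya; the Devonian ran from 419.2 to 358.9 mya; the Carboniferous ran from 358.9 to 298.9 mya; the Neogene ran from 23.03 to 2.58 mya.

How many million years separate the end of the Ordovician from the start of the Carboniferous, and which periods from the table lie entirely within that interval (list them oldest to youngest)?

The Ordovician closes at 443.8 Ma and the Carboniferous opens at 358.9 Ma, so the interval is 443.8 − 358.9 = 84.9 Myr.
A period fits inside if it starts at or after 443.8 Ma and ends at or before 358.9 Ma; oldest first that gives Silurian, Devonian.

84.9 million years; Silurian, Devonian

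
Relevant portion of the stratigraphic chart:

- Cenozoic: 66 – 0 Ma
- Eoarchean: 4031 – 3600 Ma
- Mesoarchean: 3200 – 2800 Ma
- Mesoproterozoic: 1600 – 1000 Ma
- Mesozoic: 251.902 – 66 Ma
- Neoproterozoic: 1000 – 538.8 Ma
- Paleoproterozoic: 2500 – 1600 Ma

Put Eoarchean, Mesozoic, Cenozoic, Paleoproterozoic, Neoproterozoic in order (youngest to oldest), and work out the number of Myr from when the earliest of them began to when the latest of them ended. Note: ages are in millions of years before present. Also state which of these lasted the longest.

Start ages (Ma): Eoarchean 4031, Paleoproterozoic 2500, Neoproterozoic 1000, Mesozoic 251.902, Cenozoic 66.
Ordered youngest to oldest: Cenozoic, Mesozoic, Neoproterozoic, Paleoproterozoic, Eoarchean.
Span = 4031 − 0 = 4031 Myr.
Durations: Eoarchean 431, Mesozoic 185.902, Neoproterozoic 461.2, Cenozoic 66, Paleoproterozoic 900 → longest is Paleoproterozoic (900 Myr).

Cenozoic → Mesozoic → Neoproterozoic → Paleoproterozoic → Eoarchean; total span 4031 Myr; longest is Paleoproterozoic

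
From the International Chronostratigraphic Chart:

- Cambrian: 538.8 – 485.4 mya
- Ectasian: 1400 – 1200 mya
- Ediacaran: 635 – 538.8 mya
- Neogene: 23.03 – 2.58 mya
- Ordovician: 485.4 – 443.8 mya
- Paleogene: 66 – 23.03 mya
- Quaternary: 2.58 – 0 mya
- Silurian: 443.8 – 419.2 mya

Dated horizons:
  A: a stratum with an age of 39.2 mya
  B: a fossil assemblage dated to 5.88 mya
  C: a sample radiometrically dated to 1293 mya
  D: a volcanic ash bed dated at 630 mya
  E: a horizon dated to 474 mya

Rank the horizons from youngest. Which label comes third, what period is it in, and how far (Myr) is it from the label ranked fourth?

Smaller Ma means younger, so youngest first: B 5.88 < A 39.2 < E 474 < D 630 < C 1293.
Counting 3 along gives E (474 Ma); the excerpt puts that inside the Ordovician, 485.4–443.8 Ma.
Next in line is D (630 Ma), and 630 − 474 = 156 Myr.

E, in the Ordovician; 156 million years to D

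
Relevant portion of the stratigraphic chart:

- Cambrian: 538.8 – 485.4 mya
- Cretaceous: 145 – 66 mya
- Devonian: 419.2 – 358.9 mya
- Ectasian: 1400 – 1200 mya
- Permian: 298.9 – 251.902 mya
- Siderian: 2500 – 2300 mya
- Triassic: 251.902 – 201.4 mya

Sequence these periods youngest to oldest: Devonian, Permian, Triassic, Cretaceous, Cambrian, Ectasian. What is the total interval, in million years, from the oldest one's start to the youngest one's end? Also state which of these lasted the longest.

Start ages (Ma): Ectasian 1400, Cambrian 538.8, Devonian 419.2, Permian 298.9, Triassic 251.902, Cretaceous 145.
Ordered youngest to oldest: Cretaceous, Triassic, Permian, Devonian, Cambrian, Ectasian.
Span = 1400 − 66 = 1334 Myr.
Durations: Triassic 50.502, Devonian 60.3, Permian 46.998, Cambrian 53.4, Ectasian 200, Cretaceous 79 → longest is Ectasian (200 Myr).

Cretaceous, Triassic, Permian, Devonian, Cambrian, Ectasian; total span 1334 Myr; longest is Ectasian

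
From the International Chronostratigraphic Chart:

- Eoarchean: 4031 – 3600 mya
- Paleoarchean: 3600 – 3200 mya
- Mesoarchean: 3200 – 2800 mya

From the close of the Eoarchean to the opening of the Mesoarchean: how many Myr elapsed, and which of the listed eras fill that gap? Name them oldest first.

The Eoarchean closes at 3600 Ma and the Mesoarchean opens at 3200 Ma, so the interval is 3600 − 3200 = 400 Myr.
An era fits inside if it starts at or after 3600 Ma and ends at or before 3200 Ma; oldest first that gives Paleoarchean.

400 million years; Paleoarchean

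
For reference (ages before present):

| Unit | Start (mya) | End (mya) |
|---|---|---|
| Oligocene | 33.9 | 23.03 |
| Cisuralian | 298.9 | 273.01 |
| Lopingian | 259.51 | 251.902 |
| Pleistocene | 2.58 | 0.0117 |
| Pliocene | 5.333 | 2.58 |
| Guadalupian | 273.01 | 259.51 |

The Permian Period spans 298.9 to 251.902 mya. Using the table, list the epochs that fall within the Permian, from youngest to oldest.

Epochs with both bounds inside 298.9–251.902 Ma: Lopingian (259.51–251.902), Guadalupian (273.01–259.51), Cisuralian (298.9–273.01).

Lopingian, Guadalupian, Cisuralian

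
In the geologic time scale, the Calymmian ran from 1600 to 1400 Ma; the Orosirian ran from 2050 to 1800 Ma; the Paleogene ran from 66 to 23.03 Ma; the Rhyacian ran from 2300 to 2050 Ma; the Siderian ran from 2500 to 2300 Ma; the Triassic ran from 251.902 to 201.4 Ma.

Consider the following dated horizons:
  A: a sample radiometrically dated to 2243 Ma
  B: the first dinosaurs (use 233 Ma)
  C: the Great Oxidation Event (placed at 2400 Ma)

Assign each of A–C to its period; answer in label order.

A: 2243 Ma lies in 2300–2050 Ma, so Rhyacian.
B: 233 Ma lies in 251.902–201.4 Ma, so Triassic.
C: 2400 Ma lies in 2500–2300 Ma, so Siderian.

A — Rhyacian; B — Triassic; C — Siderian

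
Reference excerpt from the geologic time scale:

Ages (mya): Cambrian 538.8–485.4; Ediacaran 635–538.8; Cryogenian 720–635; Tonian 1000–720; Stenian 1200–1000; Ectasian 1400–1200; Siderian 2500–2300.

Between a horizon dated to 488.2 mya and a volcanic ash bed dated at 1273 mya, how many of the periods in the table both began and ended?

4

The older date is 1273 Ma and the younger is 488.2 Ma.
Periods with start < 1273 and end > 488.2 Ma: Stenian (1200–1000), Tonian (1000–720), Cryogenian (720–635), Ediacaran (635–538.8).
That is 4 complete periods.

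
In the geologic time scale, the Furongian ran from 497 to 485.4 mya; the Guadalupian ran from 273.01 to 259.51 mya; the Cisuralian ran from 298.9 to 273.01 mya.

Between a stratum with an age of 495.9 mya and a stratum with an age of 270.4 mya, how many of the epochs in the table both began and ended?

The older date is 495.9 Ma and the younger is 270.4 Ma.
Epochs with start < 495.9 and end > 270.4 Ma: Cisuralian (298.9–273.01).
That is 1 complete epoch.

1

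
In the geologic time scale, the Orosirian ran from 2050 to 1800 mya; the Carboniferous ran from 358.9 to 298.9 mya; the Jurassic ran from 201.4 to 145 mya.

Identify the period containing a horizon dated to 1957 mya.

1957 Ma lies between 2050 and 1800 Ma, so it falls in the Orosirian.

Orosirian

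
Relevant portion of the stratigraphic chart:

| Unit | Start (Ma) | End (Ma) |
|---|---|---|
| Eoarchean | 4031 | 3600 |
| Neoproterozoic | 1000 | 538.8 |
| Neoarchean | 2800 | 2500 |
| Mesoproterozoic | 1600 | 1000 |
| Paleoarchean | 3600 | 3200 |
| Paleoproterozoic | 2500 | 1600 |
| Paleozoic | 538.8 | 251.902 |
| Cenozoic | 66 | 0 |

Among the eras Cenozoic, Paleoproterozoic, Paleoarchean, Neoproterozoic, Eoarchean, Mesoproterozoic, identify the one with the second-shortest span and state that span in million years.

Paleoarchean, 400 million years

Durations: Cenozoic 66; Paleoproterozoic 900; Paleoarchean 400; Neoproterozoic 461.2; Eoarchean 431; Mesoproterozoic 600 Myr.
Sorted shortest-first: Cenozoic (66), Paleoarchean (400), Eoarchean (431), Neoproterozoic (461.2), Mesoproterozoic (600), Paleoproterozoic (900).
The second shortest is Paleoarchean at 400 Myr.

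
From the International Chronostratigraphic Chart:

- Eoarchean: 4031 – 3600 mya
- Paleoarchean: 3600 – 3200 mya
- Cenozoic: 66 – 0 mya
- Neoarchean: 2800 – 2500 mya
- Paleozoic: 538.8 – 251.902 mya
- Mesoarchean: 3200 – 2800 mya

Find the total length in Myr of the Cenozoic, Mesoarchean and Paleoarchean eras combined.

866 million years

Each duration: Cenozoic = 66; Mesoarchean = 400; Paleoarchean = 400.
Sum: 66 + 400 + 400 = 866 Myr.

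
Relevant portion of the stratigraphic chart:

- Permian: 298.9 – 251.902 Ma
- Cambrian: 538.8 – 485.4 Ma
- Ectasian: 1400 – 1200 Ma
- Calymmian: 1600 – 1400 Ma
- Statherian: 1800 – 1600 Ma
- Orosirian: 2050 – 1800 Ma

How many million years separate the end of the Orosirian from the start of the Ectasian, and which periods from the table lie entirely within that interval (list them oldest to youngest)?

400 million years; Statherian, Calymmian

The Orosirian closes at 1800 Ma and the Ectasian opens at 1400 Ma, so the interval is 1800 − 1400 = 400 Myr.
A period fits inside if it starts at or after 1800 Ma and ends at or before 1400 Ma; oldest first that gives Statherian, Calymmian.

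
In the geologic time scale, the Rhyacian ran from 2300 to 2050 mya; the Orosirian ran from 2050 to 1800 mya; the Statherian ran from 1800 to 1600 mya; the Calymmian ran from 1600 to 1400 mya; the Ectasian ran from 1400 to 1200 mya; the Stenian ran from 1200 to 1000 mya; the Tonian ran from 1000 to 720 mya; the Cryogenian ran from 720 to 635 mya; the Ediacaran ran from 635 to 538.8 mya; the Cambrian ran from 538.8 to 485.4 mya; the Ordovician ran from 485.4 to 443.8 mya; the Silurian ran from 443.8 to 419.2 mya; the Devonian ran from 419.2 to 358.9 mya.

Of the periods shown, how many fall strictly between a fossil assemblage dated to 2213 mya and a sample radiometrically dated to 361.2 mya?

11

The older date is 2213 Ma and the younger is 361.2 Ma.
Periods with start < 2213 and end > 361.2 Ma: Orosirian (2050–1800), Statherian (1800–1600), Calymmian (1600–1400), Ectasian (1400–1200), Stenian (1200–1000), Tonian (1000–720), Cryogenian (720–635), Ediacaran (635–538.8), Cambrian (538.8–485.4), Ordovician (485.4–443.8), Silurian (443.8–419.2).
That is 11 complete periods.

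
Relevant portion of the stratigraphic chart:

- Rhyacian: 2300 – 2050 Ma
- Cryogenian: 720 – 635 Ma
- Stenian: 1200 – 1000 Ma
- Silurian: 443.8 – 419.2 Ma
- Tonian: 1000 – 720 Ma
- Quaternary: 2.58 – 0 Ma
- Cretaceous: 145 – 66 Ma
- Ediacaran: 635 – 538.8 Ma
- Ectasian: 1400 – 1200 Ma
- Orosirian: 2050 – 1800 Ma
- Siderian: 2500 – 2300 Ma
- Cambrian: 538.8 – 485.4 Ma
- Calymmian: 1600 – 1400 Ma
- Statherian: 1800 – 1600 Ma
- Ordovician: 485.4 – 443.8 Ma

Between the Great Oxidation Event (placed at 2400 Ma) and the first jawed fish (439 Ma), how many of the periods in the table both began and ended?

The older date is 2400 Ma and the younger is 439 Ma.
Periods with start < 2400 and end > 439 Ma: Rhyacian (2300–2050), Orosirian (2050–1800), Statherian (1800–1600), Calymmian (1600–1400), Ectasian (1400–1200), Stenian (1200–1000), Tonian (1000–720), Cryogenian (720–635), Ediacaran (635–538.8), Cambrian (538.8–485.4), Ordovician (485.4–443.8).
That is 11 complete periods.

11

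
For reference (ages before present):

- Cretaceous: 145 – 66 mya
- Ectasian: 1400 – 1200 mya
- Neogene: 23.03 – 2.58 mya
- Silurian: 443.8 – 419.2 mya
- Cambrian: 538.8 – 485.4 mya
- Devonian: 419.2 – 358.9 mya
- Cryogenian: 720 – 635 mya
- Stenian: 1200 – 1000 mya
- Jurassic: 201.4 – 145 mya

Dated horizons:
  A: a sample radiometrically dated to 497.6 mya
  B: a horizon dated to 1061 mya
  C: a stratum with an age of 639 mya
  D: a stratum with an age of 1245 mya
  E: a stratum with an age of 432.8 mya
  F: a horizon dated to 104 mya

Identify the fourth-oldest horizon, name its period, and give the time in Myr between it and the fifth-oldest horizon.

Larger Ma means older, so oldest first: D 1245 > B 1061 > C 639 > A 497.6 > E 432.8 > F 104.
Counting 4 along gives A (497.6 Ma); the excerpt puts that inside the Cambrian, 538.8–485.4 Ma.
Next in line is E (432.8 Ma), and 497.6 − 432.8 = 64.8 Myr.

A, in the Cambrian; 64.8 million years to E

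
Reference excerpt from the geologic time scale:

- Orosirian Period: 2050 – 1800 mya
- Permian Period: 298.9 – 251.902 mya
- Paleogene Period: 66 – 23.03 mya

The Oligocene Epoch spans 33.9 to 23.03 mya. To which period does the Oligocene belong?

The Oligocene (33.9–23.03 Ma) lies entirely within 66–23.03 Ma, the Paleogene Period.

Paleogene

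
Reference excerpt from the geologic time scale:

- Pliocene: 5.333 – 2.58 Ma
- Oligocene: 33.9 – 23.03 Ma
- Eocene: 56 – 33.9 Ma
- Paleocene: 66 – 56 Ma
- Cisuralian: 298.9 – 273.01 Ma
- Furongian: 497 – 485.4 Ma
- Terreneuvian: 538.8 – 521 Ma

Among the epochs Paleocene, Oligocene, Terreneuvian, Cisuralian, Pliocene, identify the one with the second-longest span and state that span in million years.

Start − end for each: Paleocene 66 − 56 = 10; Oligocene 33.9 − 23.03 = 10.87; Terreneuvian 538.8 − 521 = 17.8; Cisuralian 298.9 − 273.01 = 25.89; Pliocene 5.333 − 2.58 = 2.753.
Ranking these from longest: Cisuralian > Terreneuvian > Oligocene > Paleocene > Pliocene.
Position 2 in that ranking is Terreneuvian, which lasted 17.8 Myr.

Terreneuvian, 17.8 million years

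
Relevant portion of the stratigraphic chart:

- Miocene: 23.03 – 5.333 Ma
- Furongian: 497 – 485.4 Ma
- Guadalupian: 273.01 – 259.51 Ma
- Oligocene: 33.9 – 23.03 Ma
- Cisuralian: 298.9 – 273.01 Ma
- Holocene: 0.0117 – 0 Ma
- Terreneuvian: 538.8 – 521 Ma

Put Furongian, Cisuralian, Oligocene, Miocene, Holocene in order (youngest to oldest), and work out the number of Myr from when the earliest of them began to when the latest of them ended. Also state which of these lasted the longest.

Holocene → Miocene → Oligocene → Cisuralian → Furongian; total span 497 Myr; longest is Cisuralian

Start ages (Ma): Furongian 497, Cisuralian 298.9, Oligocene 33.9, Miocene 23.03, Holocene 0.0117.
Ordered youngest to oldest: Holocene, Miocene, Oligocene, Cisuralian, Furongian.
Span = 497 − 0 = 497 Myr.
Durations: Miocene 17.697, Holocene 0.0117, Cisuralian 25.89, Furongian 11.6, Oligocene 10.87 → longest is Cisuralian (25.89 Myr).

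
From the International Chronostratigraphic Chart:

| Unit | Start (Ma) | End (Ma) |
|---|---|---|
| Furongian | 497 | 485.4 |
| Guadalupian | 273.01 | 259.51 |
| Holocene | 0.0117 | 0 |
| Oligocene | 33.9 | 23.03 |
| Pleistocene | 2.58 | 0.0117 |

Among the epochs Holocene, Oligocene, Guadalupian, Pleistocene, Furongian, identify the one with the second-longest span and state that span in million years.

Furongian, 11.6 million years

Start − end for each: Holocene 0.0117 − 0 = 0.0117; Oligocene 33.9 − 23.03 = 10.87; Guadalupian 273.01 − 259.51 = 13.5; Pleistocene 2.58 − 0.0117 = 2.5683; Furongian 497 − 485.4 = 11.6.
Ranking these from longest: Guadalupian > Furongian > Oligocene > Pleistocene > Holocene.
Position 2 in that ranking is Furongian, which lasted 11.6 Myr.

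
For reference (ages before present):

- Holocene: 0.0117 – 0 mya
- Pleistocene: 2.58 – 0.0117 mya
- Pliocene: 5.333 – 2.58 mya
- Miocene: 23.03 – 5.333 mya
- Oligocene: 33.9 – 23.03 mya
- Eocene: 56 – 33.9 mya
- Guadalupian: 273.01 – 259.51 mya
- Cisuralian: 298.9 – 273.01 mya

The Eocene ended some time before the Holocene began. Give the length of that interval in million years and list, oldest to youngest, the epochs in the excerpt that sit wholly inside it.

End of Eocene = 33.9 Ma; start of Holocene = 0.0117 Ma.
Gap = 33.9 − 0.0117 = 33.8883 Myr.
Epochs wholly inside 33.9–0.0117 Ma: Oligocene (33.9–23.03), Miocene (23.03–5.333), Pliocene (5.333–2.58), Pleistocene (2.58–0.0117).

33.8883 million years; Oligocene, Miocene, Pliocene, Pleistocene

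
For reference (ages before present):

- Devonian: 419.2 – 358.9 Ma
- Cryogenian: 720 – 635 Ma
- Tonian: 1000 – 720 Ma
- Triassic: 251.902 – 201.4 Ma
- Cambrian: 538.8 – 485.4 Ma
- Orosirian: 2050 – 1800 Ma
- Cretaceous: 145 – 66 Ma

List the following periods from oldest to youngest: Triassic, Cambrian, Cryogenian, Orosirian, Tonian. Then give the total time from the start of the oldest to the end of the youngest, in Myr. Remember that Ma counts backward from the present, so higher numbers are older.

Orosirian, Tonian, Cryogenian, Cambrian, Triassic; total span 1848.6 Myr

From the excerpt: Triassic 251.902–201.4; Cambrian 538.8–485.4; Cryogenian 720–635; Orosirian 2050–1800; Tonian 1000–720 (Ma).
Larger Ma is earlier, so the oldest is Orosirian and the youngest is Triassic; oldest to youngest: Orosirian, Tonian, Cryogenian, Cambrian, Triassic.
Oldest start 2050 minus youngest end 201.4 gives 1848.6 Myr overall.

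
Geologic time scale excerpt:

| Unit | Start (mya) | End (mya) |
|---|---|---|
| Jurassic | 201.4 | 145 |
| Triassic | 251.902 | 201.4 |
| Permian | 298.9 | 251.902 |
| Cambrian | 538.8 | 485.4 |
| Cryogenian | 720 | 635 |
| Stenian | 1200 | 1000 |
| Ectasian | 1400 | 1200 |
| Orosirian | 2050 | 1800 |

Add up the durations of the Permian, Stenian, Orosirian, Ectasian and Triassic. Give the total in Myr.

Each duration: Permian = 46.998; Stenian = 200; Orosirian = 250; Ectasian = 200; Triassic = 50.502.
Sum: 46.998 + 200 + 250 + 200 + 50.502 = 747.5 Myr.

747.5 million years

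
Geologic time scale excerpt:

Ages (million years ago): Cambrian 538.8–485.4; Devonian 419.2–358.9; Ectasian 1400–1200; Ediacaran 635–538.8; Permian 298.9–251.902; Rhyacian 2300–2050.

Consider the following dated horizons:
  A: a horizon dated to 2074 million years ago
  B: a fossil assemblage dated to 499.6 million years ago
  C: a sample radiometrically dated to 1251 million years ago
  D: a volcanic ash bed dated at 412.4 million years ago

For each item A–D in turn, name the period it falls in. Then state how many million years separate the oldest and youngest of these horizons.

A — Rhyacian; B — Cambrian; C — Ectasian; D — Devonian; span 1661.6 million years

A: 2074 Ma lies in 2300–2050 Ma, so Rhyacian.
B: 499.6 Ma lies in 538.8–485.4 Ma, so Cambrian.
C: 1251 Ma lies in 1400–1200 Ma, so Ectasian.
D: 412.4 Ma lies in 419.2–358.9 Ma, so Devonian.
Oldest = 2074 Ma, youngest = 412.4 Ma → span 1661.6 Myr.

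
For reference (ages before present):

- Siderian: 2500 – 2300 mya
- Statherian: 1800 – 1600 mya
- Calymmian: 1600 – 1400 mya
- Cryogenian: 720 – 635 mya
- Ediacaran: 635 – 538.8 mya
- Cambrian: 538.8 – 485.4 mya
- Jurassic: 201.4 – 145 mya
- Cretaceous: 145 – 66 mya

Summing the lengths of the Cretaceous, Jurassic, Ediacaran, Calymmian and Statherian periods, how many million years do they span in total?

631.6 million years

Duration is start − end for each: (145 − 66) + (201.4 − 145) + (635 − 538.8) + (1600 − 1400) + (1800 − 1600).
That is 79 + 56.4 + 96.2 + 200 + 200, which totals 631.6 million years.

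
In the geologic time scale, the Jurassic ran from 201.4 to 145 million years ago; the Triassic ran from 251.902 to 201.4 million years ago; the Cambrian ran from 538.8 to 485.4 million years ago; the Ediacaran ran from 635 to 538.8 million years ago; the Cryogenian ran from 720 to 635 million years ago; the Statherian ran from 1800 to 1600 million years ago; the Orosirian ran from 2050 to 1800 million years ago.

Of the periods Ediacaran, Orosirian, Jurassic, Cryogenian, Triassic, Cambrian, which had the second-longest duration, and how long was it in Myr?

Ediacaran, 96.2 million years

Start − end for each: Ediacaran 635 − 538.8 = 96.2; Orosirian 2050 − 1800 = 250; Jurassic 201.4 − 145 = 56.4; Cryogenian 720 − 635 = 85; Triassic 251.902 − 201.4 = 50.502; Cambrian 538.8 − 485.4 = 53.4.
Ranking these from longest: Orosirian > Ediacaran > Cryogenian > Jurassic > Cambrian > Triassic.
Position 2 in that ranking is Ediacaran, which lasted 96.2 Myr.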